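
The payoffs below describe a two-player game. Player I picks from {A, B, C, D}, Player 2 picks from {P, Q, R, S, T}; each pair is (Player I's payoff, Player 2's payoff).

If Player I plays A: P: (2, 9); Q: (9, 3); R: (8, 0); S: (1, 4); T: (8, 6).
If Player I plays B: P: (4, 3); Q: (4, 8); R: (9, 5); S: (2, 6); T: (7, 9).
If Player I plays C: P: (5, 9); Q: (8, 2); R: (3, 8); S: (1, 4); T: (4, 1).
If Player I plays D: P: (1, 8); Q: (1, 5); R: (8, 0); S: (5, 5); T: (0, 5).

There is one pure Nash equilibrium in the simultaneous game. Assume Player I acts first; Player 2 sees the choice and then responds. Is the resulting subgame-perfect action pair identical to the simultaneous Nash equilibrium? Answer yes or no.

Backward induction with Player I moving first.
- A: Player 2 compares 9, 3, 0, 4, 6 and picks P; Player I would get 2.
- B: Player 2 compares 3, 8, 5, 6, 9 and picks T; Player I would get 7.
- C: Player 2 compares 9, 2, 8, 4, 1 and picks P; Player I would get 5.
- D: Player 2 compares 8, 5, 0, 5, 5 and picks P; Player I would get 1.
Among 2, 7, 5, 1, the best is 7 at B. Subgame-perfect outcome: (B, T) with payoffs (7, 9).
Now find the simultaneous Nash equilibrium.
Player I's best replies: P→C; Q→A; R→B; S→D; T→A.
Player 2's best replies: A→P; B→T; C→P; D→P.
Only (C, P) has each player best-responding; Nash payoffs (5, 9).
Sequential outcome (B, T) differs from the Nash profile (C, P).

no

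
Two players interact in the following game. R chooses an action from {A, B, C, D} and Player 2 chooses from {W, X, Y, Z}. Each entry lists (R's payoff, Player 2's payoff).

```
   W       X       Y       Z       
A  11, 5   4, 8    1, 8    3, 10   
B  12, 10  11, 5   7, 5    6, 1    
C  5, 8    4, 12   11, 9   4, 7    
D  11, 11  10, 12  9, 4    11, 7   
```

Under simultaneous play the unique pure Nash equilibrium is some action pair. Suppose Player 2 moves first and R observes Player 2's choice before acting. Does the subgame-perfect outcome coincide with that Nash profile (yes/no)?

yes

Backward induction with Player 2 moving first.
- W → R plays B (best of 11, 12, 5, 11); Player 2 gets 10.
- X → R plays B (best of 4, 11, 4, 10); Player 2 gets 5.
- Y → R plays C (best of 1, 7, 11, 9); Player 2 gets 9.
- Z → R plays D (best of 3, 6, 4, 11); Player 2 gets 7.
Among 10, 5, 9, 7, the best is 10 at W. Subgame-perfect outcome: (B, W) with payoffs (12, 10).
For the simultaneous game, intersect best replies.
R's best replies: W→B; X→B; Y→C; Z→D.
Player 2's best replies: A→Z; B→W; C→X; D→X.
The unique mutual best reply is (B, W), giving (12, 10).
Sequential outcome (B, W) coincides with the Nash profile (B, W).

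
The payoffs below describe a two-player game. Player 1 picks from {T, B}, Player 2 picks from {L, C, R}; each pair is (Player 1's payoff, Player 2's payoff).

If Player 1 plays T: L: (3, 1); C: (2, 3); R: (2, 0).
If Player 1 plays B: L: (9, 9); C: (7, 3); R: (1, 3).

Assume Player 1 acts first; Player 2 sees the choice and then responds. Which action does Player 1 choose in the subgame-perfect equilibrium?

B

Player 2 best-responds to each possible Player 1 move:
- T: BR = C, leader payoff 2.
- B: BR = L, leader payoff 9.
Player 1's induced payoffs are 2, 9, so Player 1 commits to B. Subgame-perfect outcome: (B, L) with payoffs (9, 9).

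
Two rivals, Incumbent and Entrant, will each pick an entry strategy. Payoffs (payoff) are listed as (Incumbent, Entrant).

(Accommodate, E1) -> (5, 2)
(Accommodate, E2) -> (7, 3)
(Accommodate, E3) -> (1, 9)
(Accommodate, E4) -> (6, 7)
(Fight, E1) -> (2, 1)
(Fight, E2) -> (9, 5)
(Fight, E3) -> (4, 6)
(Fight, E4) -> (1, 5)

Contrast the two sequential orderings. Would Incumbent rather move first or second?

If Incumbent leads: Entrant's best replies are Accommodate→E3, Fight→E3; Incumbent's induced payoffs 1, 4; outcome (Fight, E3), payoffs (4, 6).
If Entrant leads: Incumbent's best replies are E1→Accommodate, E2→Fight, E3→Fight, E4→Accommodate; Entrant's induced payoffs 2, 5, 6, 7; outcome (Accommodate, E4), payoffs (6, 7).
Incumbent gets 4 moving first and 6 moving second, so Incumbent prefers to move second.

second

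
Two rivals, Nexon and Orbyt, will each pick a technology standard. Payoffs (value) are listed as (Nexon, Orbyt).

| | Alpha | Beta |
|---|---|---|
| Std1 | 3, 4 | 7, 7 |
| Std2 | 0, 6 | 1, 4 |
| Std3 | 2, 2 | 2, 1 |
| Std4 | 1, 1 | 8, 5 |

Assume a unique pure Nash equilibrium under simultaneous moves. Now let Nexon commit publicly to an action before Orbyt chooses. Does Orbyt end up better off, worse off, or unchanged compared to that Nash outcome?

unchanged

Solve by backward induction (Nexon leads).
- Std1 → Orbyt plays Beta (best of 4, 7); Nexon gets 7.
- Std2 → Orbyt plays Alpha (best of 6, 4); Nexon gets 0.
- Std3 → Orbyt plays Alpha (best of 2, 1); Nexon gets 2.
- Std4 → Orbyt plays Beta (best of 1, 5); Nexon gets 8.
Among 7, 0, 2, 8, the best is 8 at Std4. Subgame-perfect outcome: (Std4, Beta) with payoffs (8, 5).
Now find the simultaneous Nash equilibrium.
Nexon's best replies: Alpha→Std1; Beta→Std4.
Orbyt's best replies: Std1→Beta; Std2→Alpha; Std3→Alpha; Std4→Beta.
The unique mutual best reply is (Std4, Beta), giving (8, 5).
Orbyt earns 5 sequentially versus 5 at the Nash outcome: unchanged.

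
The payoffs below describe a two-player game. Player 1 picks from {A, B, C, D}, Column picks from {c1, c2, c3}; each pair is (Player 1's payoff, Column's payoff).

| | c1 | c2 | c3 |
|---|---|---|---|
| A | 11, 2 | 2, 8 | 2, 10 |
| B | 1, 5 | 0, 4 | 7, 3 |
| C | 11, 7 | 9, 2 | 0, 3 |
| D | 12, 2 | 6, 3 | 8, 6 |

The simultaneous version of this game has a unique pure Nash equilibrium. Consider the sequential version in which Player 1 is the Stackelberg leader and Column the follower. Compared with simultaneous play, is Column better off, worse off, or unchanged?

better off

Column best-responds to each possible Player 1 move:
- A → Column plays c3 (best of 2, 8, 10); Player 1 gets 2.
- B → Column plays c1 (best of 5, 4, 3); Player 1 gets 1.
- C → Column plays c1 (best of 7, 2, 3); Player 1 gets 11.
- D → Column plays c3 (best of 2, 3, 6); Player 1 gets 8.
Maximizing over 2, 1, 11, 8, Player 1 chooses C. Subgame-perfect outcome: (C, c1) with payoffs (11, 7).
Now find the simultaneous Nash equilibrium.
Player 1's best replies: c1→D; c2→C; c3→D.
Column's best replies: A→c3; B→c1; C→c1; D→c3.
Only (D, c3) has each player best-responding; Nash payoffs (8, 6).
Column earns 7 sequentially versus 6 at the Nash outcome: better off.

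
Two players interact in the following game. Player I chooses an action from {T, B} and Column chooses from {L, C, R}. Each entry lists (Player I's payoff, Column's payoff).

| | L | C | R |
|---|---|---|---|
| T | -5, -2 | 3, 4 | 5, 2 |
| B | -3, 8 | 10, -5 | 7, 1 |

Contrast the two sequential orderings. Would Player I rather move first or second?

If Player I leads: Column's best replies are T→C, B→L; Player I's induced payoffs 3, -3; outcome (T, C), payoffs (3, 4).
If Column leads: Player I's best replies are L→B, C→B, R→B; Column's induced payoffs 8, -5, 1; outcome (B, L), payoffs (-3, 8).
Player I gets 3 moving first and -3 moving second, so Player I prefers to move first.

first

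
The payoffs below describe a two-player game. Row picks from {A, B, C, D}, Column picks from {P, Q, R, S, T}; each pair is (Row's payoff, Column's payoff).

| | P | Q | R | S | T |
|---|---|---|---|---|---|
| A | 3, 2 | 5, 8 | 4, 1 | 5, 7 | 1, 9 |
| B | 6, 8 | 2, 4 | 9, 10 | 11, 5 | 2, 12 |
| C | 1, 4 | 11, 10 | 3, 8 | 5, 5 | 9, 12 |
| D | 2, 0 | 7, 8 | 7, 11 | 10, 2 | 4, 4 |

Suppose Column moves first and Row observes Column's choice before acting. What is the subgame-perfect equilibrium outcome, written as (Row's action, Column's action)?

Solve by backward induction (Column leads).
- P: Row compares 3, 6, 1, 2 and picks B; Column would get 8.
- Q: Row compares 5, 2, 11, 7 and picks C; Column would get 10.
- R: Row compares 4, 9, 3, 7 and picks B; Column would get 10.
- S: Row compares 5, 11, 5, 10 and picks B; Column would get 5.
- T: Row compares 1, 2, 9, 4 and picks C; Column would get 12.
Among 8, 10, 10, 5, 12, the best is 12 at T. Subgame-perfect outcome: (C, T) with payoffs (9, 12).

(C, T)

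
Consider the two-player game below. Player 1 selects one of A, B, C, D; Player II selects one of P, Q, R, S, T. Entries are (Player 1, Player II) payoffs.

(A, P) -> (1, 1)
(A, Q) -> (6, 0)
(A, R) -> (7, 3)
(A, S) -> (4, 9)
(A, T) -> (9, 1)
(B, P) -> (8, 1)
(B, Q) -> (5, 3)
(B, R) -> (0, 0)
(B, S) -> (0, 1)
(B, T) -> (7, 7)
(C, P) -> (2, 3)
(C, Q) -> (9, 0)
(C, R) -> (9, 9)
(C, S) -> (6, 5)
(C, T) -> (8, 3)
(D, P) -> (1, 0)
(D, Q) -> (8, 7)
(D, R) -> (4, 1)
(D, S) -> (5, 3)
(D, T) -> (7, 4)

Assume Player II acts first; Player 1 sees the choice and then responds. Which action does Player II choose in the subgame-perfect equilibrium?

R

Backward induction with Player II moving first.
- P → Player 1 plays B (best of 1, 8, 2, 1); Player II gets 1.
- Q → Player 1 plays C (best of 6, 5, 9, 8); Player II gets 0.
- R → Player 1 plays C (best of 7, 0, 9, 4); Player II gets 9.
- S → Player 1 plays C (best of 4, 0, 6, 5); Player II gets 5.
- T → Player 1 plays A (best of 9, 7, 8, 7); Player II gets 1.
Maximizing over 1, 0, 9, 5, 1, Player II chooses R. Subgame-perfect outcome: (C, R) with payoffs (9, 9).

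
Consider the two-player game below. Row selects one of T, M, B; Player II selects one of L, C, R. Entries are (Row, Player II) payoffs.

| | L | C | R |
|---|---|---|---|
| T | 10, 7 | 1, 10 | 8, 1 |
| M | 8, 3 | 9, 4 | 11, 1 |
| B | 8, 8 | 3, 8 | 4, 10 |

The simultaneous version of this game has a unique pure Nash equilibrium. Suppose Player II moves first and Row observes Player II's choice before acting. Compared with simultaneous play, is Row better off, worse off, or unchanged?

better off

Solve by backward induction (Player II leads).
- L: BR = T, leader payoff 7.
- C: BR = M, leader payoff 4.
- R: BR = M, leader payoff 1.
Player II's induced payoffs are 7, 4, 1, so Player II commits to L. Subgame-perfect outcome: (T, L) with payoffs (10, 7).
For the simultaneous game, intersect best replies.
Row's best replies: L→T; C→M; R→M.
Player II's best replies: T→C; M→C; B→R.
Only (M, C) has each player best-responding; Nash payoffs (9, 4).
Row earns 10 sequentially versus 9 at the Nash outcome: better off.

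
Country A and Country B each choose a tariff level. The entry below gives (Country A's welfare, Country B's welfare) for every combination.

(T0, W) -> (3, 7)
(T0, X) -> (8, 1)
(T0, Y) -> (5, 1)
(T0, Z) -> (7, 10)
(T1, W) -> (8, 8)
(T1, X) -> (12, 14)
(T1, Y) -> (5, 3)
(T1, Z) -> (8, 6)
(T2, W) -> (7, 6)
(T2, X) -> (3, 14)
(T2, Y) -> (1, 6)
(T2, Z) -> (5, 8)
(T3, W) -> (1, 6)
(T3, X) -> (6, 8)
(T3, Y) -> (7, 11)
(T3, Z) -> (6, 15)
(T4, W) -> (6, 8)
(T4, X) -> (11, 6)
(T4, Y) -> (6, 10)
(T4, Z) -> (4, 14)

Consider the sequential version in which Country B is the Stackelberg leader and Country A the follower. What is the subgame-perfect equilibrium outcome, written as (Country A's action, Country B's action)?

(T1, X)

Solve by backward induction (Country B leads).
- W → Country A plays T1 (best of 3, 8, 7, 1, 6); Country B gets 8.
- X → Country A plays T1 (best of 8, 12, 3, 6, 11); Country B gets 14.
- Y → Country A plays T3 (best of 5, 5, 1, 7, 6); Country B gets 11.
- Z → Country A plays T1 (best of 7, 8, 5, 6, 4); Country B gets 6.
Maximizing over 8, 14, 11, 6, Country B chooses X. Subgame-perfect outcome: (T1, X) with payoffs (12, 14).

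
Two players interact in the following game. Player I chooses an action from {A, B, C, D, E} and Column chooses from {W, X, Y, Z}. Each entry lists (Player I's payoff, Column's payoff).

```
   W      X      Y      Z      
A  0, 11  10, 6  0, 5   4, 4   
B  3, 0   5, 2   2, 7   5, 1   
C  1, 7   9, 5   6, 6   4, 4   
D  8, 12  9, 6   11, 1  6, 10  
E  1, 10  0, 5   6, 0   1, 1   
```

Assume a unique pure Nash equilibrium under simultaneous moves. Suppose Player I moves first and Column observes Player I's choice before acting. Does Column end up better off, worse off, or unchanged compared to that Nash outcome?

unchanged

Column best-responds to each possible Player I move:
- A: Column compares 11, 6, 5, 4 and picks W; Player I would get 0.
- B: Column compares 0, 2, 7, 1 and picks Y; Player I would get 2.
- C: Column compares 7, 5, 6, 4 and picks W; Player I would get 1.
- D: Column compares 12, 6, 1, 10 and picks W; Player I would get 8.
- E: Column compares 10, 5, 0, 1 and picks W; Player I would get 1.
Player I's induced payoffs are 0, 2, 1, 8, 1, so Player I commits to D. Subgame-perfect outcome: (D, W) with payoffs (8, 12).
For the simultaneous game, intersect best replies.
Player I's best replies: W→D; X→A; Y→D; Z→D.
Column's best replies: A→W; B→Y; C→W; D→W; E→W.
Only (D, W) has each player best-responding; Nash payoffs (8, 12).
Column earns 12 sequentially versus 12 at the Nash outcome: unchanged.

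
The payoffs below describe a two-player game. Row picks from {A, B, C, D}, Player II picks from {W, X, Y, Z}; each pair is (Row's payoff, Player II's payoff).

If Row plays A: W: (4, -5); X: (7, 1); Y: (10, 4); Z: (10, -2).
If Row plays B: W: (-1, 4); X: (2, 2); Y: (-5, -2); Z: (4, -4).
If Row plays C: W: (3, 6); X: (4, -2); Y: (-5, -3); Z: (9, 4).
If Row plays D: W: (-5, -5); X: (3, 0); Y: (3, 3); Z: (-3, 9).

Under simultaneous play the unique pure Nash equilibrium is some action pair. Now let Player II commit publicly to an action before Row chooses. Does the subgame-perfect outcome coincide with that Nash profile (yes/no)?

yes

Row best-responds to each possible Player II move:
- W → Row plays A (best of 4, -1, 3, -5); Player II gets -5.
- X → Row plays A (best of 7, 2, 4, 3); Player II gets 1.
- Y → Row plays A (best of 10, -5, -5, 3); Player II gets 4.
- Z → Row plays A (best of 10, 4, 9, -3); Player II gets -2.
Player II's induced payoffs are -5, 1, 4, -2, so Player II commits to Y. Subgame-perfect outcome: (A, Y) with payoffs (10, 4).
Now find the simultaneous Nash equilibrium.
Row's best replies: W→A; X→A; Y→A; Z→A.
Player II's best replies: A→Y; B→W; C→W; D→Z.
The unique mutual best reply is (A, Y), giving (10, 4).
Sequential outcome (A, Y) coincides with the Nash profile (A, Y).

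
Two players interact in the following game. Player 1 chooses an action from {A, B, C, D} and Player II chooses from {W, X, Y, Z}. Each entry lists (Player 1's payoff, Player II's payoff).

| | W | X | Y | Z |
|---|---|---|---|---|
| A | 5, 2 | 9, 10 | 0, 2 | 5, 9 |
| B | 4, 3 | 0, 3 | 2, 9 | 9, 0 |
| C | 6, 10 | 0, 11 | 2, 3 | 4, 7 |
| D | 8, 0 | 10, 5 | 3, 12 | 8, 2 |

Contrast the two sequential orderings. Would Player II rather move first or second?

first

If Player 1 leads: Player II's best replies are A→X, B→Y, C→X, D→Y; Player 1's induced payoffs 9, 2, 0, 3; outcome (A, X), payoffs (9, 10).
If Player II leads: Player 1's best replies are W→D, X→D, Y→D, Z→B; Player II's induced payoffs 0, 5, 12, 0; outcome (D, Y), payoffs (3, 12).
Player II gets 12 moving first and 10 moving second, so Player II prefers to move first.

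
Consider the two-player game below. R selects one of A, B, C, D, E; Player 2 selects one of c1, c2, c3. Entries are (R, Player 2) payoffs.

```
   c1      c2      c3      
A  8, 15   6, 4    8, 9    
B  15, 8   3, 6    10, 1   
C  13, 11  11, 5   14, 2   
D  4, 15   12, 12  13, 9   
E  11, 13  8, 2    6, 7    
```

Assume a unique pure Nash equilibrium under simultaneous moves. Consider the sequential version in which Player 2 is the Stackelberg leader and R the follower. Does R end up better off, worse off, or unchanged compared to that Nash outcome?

worse off

Backward induction with Player 2 moving first.
- c1 → R plays B (best of 8, 15, 13, 4, 11); Player 2 gets 8.
- c2 → R plays D (best of 6, 3, 11, 12, 8); Player 2 gets 12.
- c3 → R plays C (best of 8, 10, 14, 13, 6); Player 2 gets 2.
Maximizing over 8, 12, 2, Player 2 chooses c2. Subgame-perfect outcome: (D, c2) with payoffs (12, 12).
For the simultaneous game, intersect best replies.
R's best replies: c1→B; c2→D; c3→C.
Player 2's best replies: A→c1; B→c1; C→c1; D→c1; E→c1.
The unique mutual best reply is (B, c1), giving (15, 8).
R earns 12 sequentially versus 15 at the Nash outcome: worse off.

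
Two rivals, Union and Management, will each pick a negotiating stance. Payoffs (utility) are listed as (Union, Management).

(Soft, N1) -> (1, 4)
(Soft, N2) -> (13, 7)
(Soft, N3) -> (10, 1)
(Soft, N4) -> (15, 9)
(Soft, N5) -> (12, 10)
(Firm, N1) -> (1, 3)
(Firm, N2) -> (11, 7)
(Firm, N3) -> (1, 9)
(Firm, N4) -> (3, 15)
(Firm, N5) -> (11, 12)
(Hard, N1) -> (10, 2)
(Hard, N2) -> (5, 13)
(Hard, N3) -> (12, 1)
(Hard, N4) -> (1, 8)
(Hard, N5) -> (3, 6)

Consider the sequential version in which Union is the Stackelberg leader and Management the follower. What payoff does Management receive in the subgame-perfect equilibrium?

Management best-responds to each possible Union move:
- Soft: BR = N5, leader payoff 12.
- Firm: BR = N4, leader payoff 3.
- Hard: BR = N2, leader payoff 5.
Union's induced payoffs are 12, 3, 5, so Union commits to Soft. Subgame-perfect outcome: (Soft, N5) with payoffs (12, 10).

10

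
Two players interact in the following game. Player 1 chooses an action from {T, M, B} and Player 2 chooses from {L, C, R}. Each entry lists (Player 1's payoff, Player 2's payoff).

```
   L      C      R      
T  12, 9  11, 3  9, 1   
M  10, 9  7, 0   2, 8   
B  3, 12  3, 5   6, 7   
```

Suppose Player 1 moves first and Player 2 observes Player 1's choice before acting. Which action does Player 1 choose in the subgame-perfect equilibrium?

Backward induction with Player 1 moving first.
- T: Player 2 compares 9, 3, 1 and picks L; Player 1 would get 12.
- M: Player 2 compares 9, 0, 8 and picks L; Player 1 would get 10.
- B: Player 2 compares 12, 5, 7 and picks L; Player 1 would get 3.
Maximizing over 12, 10, 3, Player 1 chooses T. Subgame-perfect outcome: (T, L) with payoffs (12, 9).

T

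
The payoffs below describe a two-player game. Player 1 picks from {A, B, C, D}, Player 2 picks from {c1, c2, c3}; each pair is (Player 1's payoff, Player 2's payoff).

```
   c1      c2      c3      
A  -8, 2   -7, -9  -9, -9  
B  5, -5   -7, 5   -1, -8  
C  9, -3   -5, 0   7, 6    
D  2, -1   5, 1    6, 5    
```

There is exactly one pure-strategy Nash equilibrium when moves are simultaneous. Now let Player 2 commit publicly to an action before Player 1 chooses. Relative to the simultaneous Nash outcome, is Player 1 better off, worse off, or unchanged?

unchanged

Solve by backward induction (Player 2 leads).
- c1: Player 1 compares -8, 5, 9, 2 and picks C; Player 2 would get -3.
- c2: Player 1 compares -7, -7, -5, 5 and picks D; Player 2 would get 1.
- c3: Player 1 compares -9, -1, 7, 6 and picks C; Player 2 would get 6.
Among -3, 1, 6, the best is 6 at c3. Subgame-perfect outcome: (C, c3) with payoffs (7, 6).
Now find the simultaneous Nash equilibrium.
Player 1's best replies: c1→C; c2→D; c3→C.
Player 2's best replies: A→c1; B→c2; C→c3; D→c3.
Only (C, c3) has each player best-responding; Nash payoffs (7, 6).
Player 1 earns 7 sequentially versus 7 at the Nash outcome: unchanged.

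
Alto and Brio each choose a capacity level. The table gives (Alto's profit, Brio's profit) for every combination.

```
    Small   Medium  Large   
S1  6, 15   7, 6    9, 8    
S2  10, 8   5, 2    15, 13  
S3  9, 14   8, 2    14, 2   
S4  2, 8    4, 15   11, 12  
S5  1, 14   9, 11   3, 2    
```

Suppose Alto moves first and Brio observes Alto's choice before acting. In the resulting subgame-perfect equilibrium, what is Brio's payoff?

13

Brio best-responds to each possible Alto move:
- S1: Brio compares 15, 6, 8 and picks Small; Alto would get 6.
- S2: Brio compares 8, 2, 13 and picks Large; Alto would get 15.
- S3: Brio compares 14, 2, 2 and picks Small; Alto would get 9.
- S4: Brio compares 8, 15, 12 and picks Medium; Alto would get 4.
- S5: Brio compares 14, 11, 2 and picks Small; Alto would get 1.
Among 6, 15, 9, 4, 1, the best is 15 at S2. Subgame-perfect outcome: (S2, Large) with payoffs (15, 13).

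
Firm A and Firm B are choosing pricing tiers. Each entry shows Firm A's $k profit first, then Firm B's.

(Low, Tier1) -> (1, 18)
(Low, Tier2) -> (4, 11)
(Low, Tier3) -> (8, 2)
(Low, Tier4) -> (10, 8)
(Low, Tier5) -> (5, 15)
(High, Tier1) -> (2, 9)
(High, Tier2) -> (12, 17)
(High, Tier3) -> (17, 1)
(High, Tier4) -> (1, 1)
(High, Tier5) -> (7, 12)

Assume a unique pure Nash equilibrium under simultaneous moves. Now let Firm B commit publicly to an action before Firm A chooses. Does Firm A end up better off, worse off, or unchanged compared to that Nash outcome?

unchanged

Solve by backward induction (Firm B leads).
- Tier1: BR = High, leader payoff 9.
- Tier2: BR = High, leader payoff 17.
- Tier3: BR = High, leader payoff 1.
- Tier4: BR = Low, leader payoff 8.
- Tier5: BR = High, leader payoff 12.
Among 9, 17, 1, 8, 12, the best is 17 at Tier2. Subgame-perfect outcome: (High, Tier2) with payoffs (12, 17).
Under simultaneous play:
Firm A's best replies: Tier1→High; Tier2→High; Tier3→High; Tier4→Low; Tier5→High.
Firm B's best replies: Low→Tier1; High→Tier2.
Only (High, Tier2) has each player best-responding; Nash payoffs (12, 17).
Firm A earns 12 sequentially versus 12 at the Nash outcome: unchanged.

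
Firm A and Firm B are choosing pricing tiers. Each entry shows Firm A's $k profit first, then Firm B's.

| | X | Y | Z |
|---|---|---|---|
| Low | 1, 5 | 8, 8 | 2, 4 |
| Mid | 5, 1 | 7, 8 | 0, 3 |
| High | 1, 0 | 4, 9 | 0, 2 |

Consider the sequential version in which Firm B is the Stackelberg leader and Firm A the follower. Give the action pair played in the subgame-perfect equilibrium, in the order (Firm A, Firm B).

Backward induction with Firm B moving first.
- X: BR = Mid, leader payoff 1.
- Y: BR = Low, leader payoff 8.
- Z: BR = Low, leader payoff 4.
Among 1, 8, 4, the best is 8 at Y. Subgame-perfect outcome: (Low, Y) with payoffs (8, 8).

(Low, Y)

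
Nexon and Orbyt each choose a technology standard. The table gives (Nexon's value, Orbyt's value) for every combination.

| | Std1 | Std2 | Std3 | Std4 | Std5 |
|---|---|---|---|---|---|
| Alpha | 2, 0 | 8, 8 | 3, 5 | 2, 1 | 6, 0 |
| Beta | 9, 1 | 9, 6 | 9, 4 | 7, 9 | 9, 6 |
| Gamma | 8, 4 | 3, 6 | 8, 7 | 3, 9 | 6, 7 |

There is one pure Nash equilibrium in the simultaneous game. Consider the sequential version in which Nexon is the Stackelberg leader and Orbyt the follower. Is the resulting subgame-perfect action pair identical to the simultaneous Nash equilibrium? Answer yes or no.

Solve by backward induction (Nexon leads).
- Alpha: Orbyt compares 0, 8, 5, 1, 0 and picks Std2; Nexon would get 8.
- Beta: Orbyt compares 1, 6, 4, 9, 6 and picks Std4; Nexon would get 7.
- Gamma: Orbyt compares 4, 6, 7, 9, 7 and picks Std4; Nexon would get 3.
Nexon's induced payoffs are 8, 7, 3, so Nexon commits to Alpha. Subgame-perfect outcome: (Alpha, Std2) with payoffs (8, 8).
Now find the simultaneous Nash equilibrium.
Nexon's best replies: Std1→Beta; Std2→Beta; Std3→Beta; Std4→Beta; Std5→Beta.
Orbyt's best replies: Alpha→Std2; Beta→Std4; Gamma→Std4.
Only (Beta, Std4) has each player best-responding; Nash payoffs (7, 9).
Sequential outcome (Alpha, Std2) differs from the Nash profile (Beta, Std4).

no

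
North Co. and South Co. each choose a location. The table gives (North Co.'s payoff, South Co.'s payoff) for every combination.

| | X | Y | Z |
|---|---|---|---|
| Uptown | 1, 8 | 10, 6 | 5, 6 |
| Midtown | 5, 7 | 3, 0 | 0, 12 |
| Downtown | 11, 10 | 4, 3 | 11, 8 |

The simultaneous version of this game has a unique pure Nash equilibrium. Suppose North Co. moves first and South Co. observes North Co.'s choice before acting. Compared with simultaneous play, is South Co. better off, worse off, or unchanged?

Work backward from South Co.'s decision.
- Uptown → South Co. plays X (best of 8, 6, 6); North Co. gets 1.
- Midtown → South Co. plays Z (best of 7, 0, 12); North Co. gets 0.
- Downtown → South Co. plays X (best of 10, 3, 8); North Co. gets 11.
Among 1, 0, 11, the best is 11 at Downtown. Subgame-perfect outcome: (Downtown, X) with payoffs (11, 10).
Under simultaneous play:
North Co.'s best replies: X→Downtown; Y→Uptown; Z→Downtown.
South Co.'s best replies: Uptown→X; Midtown→Z; Downtown→X.
Only (Downtown, X) has each player best-responding; Nash payoffs (11, 10).
South Co. earns 10 sequentially versus 10 at the Nash outcome: unchanged.

unchanged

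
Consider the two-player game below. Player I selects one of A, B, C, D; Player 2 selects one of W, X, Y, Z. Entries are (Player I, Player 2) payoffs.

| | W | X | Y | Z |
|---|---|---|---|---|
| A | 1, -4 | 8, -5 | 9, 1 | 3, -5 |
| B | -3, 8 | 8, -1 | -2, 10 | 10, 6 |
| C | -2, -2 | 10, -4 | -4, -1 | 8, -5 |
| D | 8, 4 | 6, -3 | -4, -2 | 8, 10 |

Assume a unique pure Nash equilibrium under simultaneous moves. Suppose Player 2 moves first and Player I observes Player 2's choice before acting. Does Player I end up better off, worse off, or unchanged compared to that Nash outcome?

Solve by backward induction (Player 2 leads).
- W: Player I compares 1, -3, -2, 8 and picks D; Player 2 would get 4.
- X: Player I compares 8, 8, 10, 6 and picks C; Player 2 would get -4.
- Y: Player I compares 9, -2, -4, -4 and picks A; Player 2 would get 1.
- Z: Player I compares 3, 10, 8, 8 and picks B; Player 2 would get 6.
Maximizing over 4, -4, 1, 6, Player 2 chooses Z. Subgame-perfect outcome: (B, Z) with payoffs (10, 6).
For the simultaneous game, intersect best replies.
Player I's best replies: W→D; X→C; Y→A; Z→B.
Player 2's best replies: A→Y; B→Y; C→Y; D→Z.
The unique mutual best reply is (A, Y), giving (9, 1).
Player I earns 10 sequentially versus 9 at the Nash outcome: better off.

better off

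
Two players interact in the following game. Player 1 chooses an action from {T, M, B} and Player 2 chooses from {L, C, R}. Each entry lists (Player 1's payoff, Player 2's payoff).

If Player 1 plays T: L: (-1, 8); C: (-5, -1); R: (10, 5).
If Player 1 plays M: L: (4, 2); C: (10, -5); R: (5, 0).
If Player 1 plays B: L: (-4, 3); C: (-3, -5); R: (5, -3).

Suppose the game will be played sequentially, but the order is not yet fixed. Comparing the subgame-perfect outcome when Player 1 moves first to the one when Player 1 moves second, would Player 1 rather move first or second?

second

If Player 1 leads: Player 2's best replies are T→L, M→L, B→L; Player 1's induced payoffs -1, 4, -4; outcome (M, L), payoffs (4, 2).
If Player 2 leads: Player 1's best replies are L→M, C→M, R→T; Player 2's induced payoffs 2, -5, 5; outcome (T, R), payoffs (10, 5).
Player 1 gets 4 moving first and 10 moving second, so Player 1 prefers to move second.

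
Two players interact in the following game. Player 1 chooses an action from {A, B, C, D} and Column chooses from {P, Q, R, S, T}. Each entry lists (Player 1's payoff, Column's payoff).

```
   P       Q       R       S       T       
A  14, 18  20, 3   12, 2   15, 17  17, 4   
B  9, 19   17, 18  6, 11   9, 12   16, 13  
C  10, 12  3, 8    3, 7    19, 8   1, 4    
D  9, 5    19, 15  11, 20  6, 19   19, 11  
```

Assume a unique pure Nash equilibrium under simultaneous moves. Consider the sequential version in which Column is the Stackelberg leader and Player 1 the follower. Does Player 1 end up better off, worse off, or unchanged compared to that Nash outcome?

unchanged

Work backward from Player 1's decision.
- P: BR = A, leader payoff 18.
- Q: BR = A, leader payoff 3.
- R: BR = A, leader payoff 2.
- S: BR = C, leader payoff 8.
- T: BR = D, leader payoff 11.
Column's induced payoffs are 18, 3, 2, 8, 11, so Column commits to P. Subgame-perfect outcome: (A, P) with payoffs (14, 18).
Now find the simultaneous Nash equilibrium.
Player 1's best replies: P→A; Q→A; R→A; S→C; T→D.
Column's best replies: A→P; B→P; C→P; D→R.
Only (A, P) has each player best-responding; Nash payoffs (14, 18).
Player 1 earns 14 sequentially versus 14 at the Nash outcome: unchanged.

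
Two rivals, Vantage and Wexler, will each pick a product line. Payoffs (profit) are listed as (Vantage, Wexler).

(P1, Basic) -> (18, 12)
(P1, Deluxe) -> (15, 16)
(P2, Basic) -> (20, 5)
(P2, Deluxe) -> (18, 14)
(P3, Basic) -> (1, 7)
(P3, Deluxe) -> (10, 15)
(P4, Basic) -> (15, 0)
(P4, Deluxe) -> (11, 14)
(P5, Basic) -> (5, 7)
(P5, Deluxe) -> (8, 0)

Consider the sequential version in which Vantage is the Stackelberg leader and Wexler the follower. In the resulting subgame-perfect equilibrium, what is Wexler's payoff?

14

Wexler best-responds to each possible Vantage move:
- P1: BR = Deluxe, leader payoff 15.
- P2: BR = Deluxe, leader payoff 18.
- P3: BR = Deluxe, leader payoff 10.
- P4: BR = Deluxe, leader payoff 11.
- P5: BR = Basic, leader payoff 5.
Among 15, 18, 10, 11, 5, the best is 18 at P2. Subgame-perfect outcome: (P2, Deluxe) with payoffs (18, 14).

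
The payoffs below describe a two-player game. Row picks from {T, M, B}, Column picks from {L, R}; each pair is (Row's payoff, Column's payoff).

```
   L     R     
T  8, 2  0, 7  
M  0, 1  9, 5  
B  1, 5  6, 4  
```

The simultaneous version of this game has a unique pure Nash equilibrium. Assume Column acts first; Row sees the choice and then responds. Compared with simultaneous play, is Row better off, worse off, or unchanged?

Backward induction with Column moving first.
- L: BR = T, leader payoff 2.
- R: BR = M, leader payoff 5.
Among 2, 5, the best is 5 at R. Subgame-perfect outcome: (M, R) with payoffs (9, 5).
For the simultaneous game, intersect best replies.
Row's best replies: L→T; R→M.
Column's best replies: T→R; M→R; B→L.
The unique mutual best reply is (M, R), giving (9, 5).
Row earns 9 sequentially versus 9 at the Nash outcome: unchanged.

unchanged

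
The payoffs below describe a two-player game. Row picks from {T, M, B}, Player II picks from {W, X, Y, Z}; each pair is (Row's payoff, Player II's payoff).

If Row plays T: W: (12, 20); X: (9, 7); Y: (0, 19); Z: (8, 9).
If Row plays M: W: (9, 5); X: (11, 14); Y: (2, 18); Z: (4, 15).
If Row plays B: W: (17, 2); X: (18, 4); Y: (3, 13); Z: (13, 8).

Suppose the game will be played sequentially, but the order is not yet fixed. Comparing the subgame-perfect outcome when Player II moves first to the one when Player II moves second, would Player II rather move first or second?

second

If Row leads: Player II's best replies are T→W, M→Y, B→Y; Row's induced payoffs 12, 2, 3; outcome (T, W), payoffs (12, 20).
If Player II leads: Row's best replies are W→B, X→B, Y→B, Z→B; Player II's induced payoffs 2, 4, 13, 8; outcome (B, Y), payoffs (3, 13).
Player II gets 13 moving first and 20 moving second, so Player II prefers to move second.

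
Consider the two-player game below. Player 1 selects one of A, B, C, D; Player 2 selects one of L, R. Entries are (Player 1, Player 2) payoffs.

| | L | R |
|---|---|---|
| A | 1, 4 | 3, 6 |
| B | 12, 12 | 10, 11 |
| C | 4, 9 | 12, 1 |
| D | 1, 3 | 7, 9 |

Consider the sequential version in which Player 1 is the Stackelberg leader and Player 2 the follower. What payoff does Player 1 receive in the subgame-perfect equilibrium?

Solve by backward induction (Player 1 leads).
- A: BR = R, leader payoff 3.
- B: BR = L, leader payoff 12.
- C: BR = L, leader payoff 4.
- D: BR = R, leader payoff 7.
Maximizing over 3, 12, 4, 7, Player 1 chooses B. Subgame-perfect outcome: (B, L) with payoffs (12, 12).

12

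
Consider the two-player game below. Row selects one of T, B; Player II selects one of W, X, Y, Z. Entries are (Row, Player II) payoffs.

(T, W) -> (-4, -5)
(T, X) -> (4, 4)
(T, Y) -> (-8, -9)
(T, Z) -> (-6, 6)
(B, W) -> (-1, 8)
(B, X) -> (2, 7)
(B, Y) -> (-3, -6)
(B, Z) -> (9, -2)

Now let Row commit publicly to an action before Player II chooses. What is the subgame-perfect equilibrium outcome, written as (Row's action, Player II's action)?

(B, W)

Solve by backward induction (Row leads).
- T → Player II plays Z (best of -5, 4, -9, 6); Row gets -6.
- B → Player II plays W (best of 8, 7, -6, -2); Row gets -1.
Row's induced payoffs are -6, -1, so Row commits to B. Subgame-perfect outcome: (B, W) with payoffs (-1, 8).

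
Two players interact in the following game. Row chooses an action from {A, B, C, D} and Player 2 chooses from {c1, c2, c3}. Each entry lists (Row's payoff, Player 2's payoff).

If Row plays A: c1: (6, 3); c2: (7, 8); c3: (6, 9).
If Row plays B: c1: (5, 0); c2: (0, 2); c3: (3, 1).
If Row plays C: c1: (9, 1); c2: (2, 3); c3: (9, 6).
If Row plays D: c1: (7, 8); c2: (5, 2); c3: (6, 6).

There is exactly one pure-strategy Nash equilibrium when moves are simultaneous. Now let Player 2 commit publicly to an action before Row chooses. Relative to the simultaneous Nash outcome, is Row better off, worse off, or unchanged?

worse off

Work backward from Row's decision.
- c1 → Row plays C (best of 6, 5, 9, 7); Player 2 gets 1.
- c2 → Row plays A (best of 7, 0, 2, 5); Player 2 gets 8.
- c3 → Row plays C (best of 6, 3, 9, 6); Player 2 gets 6.
Among 1, 8, 6, the best is 8 at c2. Subgame-perfect outcome: (A, c2) with payoffs (7, 8).
Under simultaneous play:
Row's best replies: c1→C; c2→A; c3→C.
Player 2's best replies: A→c3; B→c2; C→c3; D→c1.
The unique mutual best reply is (C, c3), giving (9, 6).
Row earns 7 sequentially versus 9 at the Nash outcome: worse off.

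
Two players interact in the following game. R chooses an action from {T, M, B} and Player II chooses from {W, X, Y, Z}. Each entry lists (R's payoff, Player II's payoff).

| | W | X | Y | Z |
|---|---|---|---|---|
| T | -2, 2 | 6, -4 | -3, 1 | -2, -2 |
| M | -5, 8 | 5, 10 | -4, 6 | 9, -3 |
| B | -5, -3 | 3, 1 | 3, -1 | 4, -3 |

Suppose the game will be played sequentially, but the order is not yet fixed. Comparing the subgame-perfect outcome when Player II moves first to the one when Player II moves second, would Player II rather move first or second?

second

If R leads: Player II's best replies are T→W, M→X, B→X; R's induced payoffs -2, 5, 3; outcome (M, X), payoffs (5, 10).
If Player II leads: R's best replies are W→T, X→T, Y→B, Z→M; Player II's induced payoffs 2, -4, -1, -3; outcome (T, W), payoffs (-2, 2).
Player II gets 2 moving first and 10 moving second, so Player II prefers to move second.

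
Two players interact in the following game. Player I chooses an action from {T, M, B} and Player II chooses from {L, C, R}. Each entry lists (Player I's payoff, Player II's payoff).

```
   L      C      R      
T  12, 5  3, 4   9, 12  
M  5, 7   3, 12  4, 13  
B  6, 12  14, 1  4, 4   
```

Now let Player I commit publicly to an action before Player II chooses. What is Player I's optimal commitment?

Backward induction with Player I moving first.
- T: Player II compares 5, 4, 12 and picks R; Player I would get 9.
- M: Player II compares 7, 12, 13 and picks R; Player I would get 4.
- B: Player II compares 12, 1, 4 and picks L; Player I would get 6.
Maximizing over 9, 4, 6, Player I chooses T. Subgame-perfect outcome: (T, R) with payoffs (9, 12).

T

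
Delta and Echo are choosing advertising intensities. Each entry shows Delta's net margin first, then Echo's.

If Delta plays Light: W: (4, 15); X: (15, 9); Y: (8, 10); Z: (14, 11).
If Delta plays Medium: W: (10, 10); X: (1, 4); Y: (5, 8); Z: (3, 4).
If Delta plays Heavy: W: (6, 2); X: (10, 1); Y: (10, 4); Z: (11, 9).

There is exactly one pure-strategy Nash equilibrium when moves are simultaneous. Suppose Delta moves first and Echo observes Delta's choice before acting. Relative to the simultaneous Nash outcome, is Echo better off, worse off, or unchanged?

Solve by backward induction (Delta leads).
- Light: BR = W, leader payoff 4.
- Medium: BR = W, leader payoff 10.
- Heavy: BR = Z, leader payoff 11.
Maximizing over 4, 10, 11, Delta chooses Heavy. Subgame-perfect outcome: (Heavy, Z) with payoffs (11, 9).
For the simultaneous game, intersect best replies.
Delta's best replies: W→Medium; X→Light; Y→Heavy; Z→Light.
Echo's best replies: Light→W; Medium→W; Heavy→Z.
The unique mutual best reply is (Medium, W), giving (10, 10).
Echo earns 9 sequentially versus 10 at the Nash outcome: worse off.

worse off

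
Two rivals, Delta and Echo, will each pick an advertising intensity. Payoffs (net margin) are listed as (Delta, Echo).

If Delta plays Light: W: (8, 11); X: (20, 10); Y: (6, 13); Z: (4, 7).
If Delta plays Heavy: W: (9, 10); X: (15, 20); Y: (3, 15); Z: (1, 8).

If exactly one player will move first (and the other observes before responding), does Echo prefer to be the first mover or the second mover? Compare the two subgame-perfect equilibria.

If Delta leads: Echo's best replies are Light→Y, Heavy→X; Delta's induced payoffs 6, 15; outcome (Heavy, X), payoffs (15, 20).
If Echo leads: Delta's best replies are W→Heavy, X→Light, Y→Light, Z→Light; Echo's induced payoffs 10, 10, 13, 7; outcome (Light, Y), payoffs (6, 13).
Echo gets 13 moving first and 20 moving second, so Echo prefers to move second.

second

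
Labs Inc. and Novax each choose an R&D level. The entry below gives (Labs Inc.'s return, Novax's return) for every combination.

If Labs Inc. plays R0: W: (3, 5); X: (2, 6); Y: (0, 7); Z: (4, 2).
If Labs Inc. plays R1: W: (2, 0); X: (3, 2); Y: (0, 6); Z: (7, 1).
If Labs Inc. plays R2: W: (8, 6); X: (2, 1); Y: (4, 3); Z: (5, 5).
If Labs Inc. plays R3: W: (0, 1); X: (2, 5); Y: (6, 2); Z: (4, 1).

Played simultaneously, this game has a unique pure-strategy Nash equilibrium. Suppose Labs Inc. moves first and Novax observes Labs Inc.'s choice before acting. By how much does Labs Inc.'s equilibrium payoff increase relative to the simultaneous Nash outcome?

Backward induction with Labs Inc. moving first.
- R0: BR = Y, leader payoff 0.
- R1: BR = Y, leader payoff 0.
- R2: BR = W, leader payoff 8.
- R3: BR = X, leader payoff 2.
Among 0, 0, 8, 2, the best is 8 at R2. Subgame-perfect outcome: (R2, W) with payoffs (8, 6).
Now find the simultaneous Nash equilibrium.
Labs Inc.'s best replies: W→R2; X→R1; Y→R3; Z→R1.
Novax's best replies: R0→Y; R1→Y; R2→W; R3→X.
The unique mutual best reply is (R2, W), giving (8, 6).
Labs Inc.'s commitment gain: 8 − 8 = 0.

0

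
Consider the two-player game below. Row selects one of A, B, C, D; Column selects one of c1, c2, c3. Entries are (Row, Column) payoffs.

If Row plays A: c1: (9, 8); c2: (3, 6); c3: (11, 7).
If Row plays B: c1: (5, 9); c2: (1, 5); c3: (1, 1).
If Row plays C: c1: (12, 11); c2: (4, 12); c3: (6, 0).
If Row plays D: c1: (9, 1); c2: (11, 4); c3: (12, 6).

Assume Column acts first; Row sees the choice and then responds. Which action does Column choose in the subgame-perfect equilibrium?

Row best-responds to each possible Column move:
- c1: BR = C, leader payoff 11.
- c2: BR = D, leader payoff 4.
- c3: BR = D, leader payoff 6.
Among 11, 4, 6, the best is 11 at c1. Subgame-perfect outcome: (C, c1) with payoffs (12, 11).

c1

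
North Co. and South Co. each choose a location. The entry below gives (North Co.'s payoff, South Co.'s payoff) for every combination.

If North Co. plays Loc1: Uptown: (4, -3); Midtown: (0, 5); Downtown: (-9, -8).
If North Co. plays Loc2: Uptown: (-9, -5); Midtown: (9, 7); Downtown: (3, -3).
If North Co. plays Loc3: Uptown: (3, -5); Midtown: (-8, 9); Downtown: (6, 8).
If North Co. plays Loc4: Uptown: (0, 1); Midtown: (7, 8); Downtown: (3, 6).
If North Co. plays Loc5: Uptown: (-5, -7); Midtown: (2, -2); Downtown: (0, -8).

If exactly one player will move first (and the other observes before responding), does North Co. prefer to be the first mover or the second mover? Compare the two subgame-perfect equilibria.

first

If North Co. leads: South Co.'s best replies are Loc1→Midtown, Loc2→Midtown, Loc3→Midtown, Loc4→Midtown, Loc5→Midtown; North Co.'s induced payoffs 0, 9, -8, 7, 2; outcome (Loc2, Midtown), payoffs (9, 7).
If South Co. leads: North Co.'s best replies are Uptown→Loc1, Midtown→Loc2, Downtown→Loc3; South Co.'s induced payoffs -3, 7, 8; outcome (Loc3, Downtown), payoffs (6, 8).
North Co. gets 9 moving first and 6 moving second, so North Co. prefers to move first.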